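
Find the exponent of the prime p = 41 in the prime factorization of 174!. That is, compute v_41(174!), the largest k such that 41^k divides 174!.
v_41(174!) = 4

Legendre's formula: v_p(n!) = Σ_{k ≥ 1} ⌊n / p^k⌋. For p = 41, n = 174, the terms are:
  ⌊174/41^1⌋ = ⌊174/41⌋ = 4
(the next term ⌊174/41^2⌋ = 0, terminating the sum). Summing: v_41(174!) = 4 = 4.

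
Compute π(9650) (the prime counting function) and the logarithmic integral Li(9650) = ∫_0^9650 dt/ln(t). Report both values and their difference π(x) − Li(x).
π(9650) = 1192;  Li(9650) ≈ 1208.06;  π(x) − Li(x) ≈ -16.06.

Direct count of primes ≤ 9650 gives π(9650) = 1192. Numerical evaluation of the logarithmic integral gives Li(9650) ≈ 1208.06. The difference π(x) − Li(x) ≈ -16.06 is typically negative for small/moderate x (Li(x) overestimates), though Littlewood's theorem shows this sign changes infinitely often.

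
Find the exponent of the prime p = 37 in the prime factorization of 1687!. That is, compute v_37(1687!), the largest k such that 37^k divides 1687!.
v_37(1687!) = 46

Legendre's formula: v_p(n!) = Σ_{k ≥ 1} ⌊n / p^k⌋. For p = 37, n = 1687, the terms are:
  ⌊1687/37^1⌋ = ⌊1687/37⌋ = 45
  ⌊1687/37^2⌋ = ⌊1687/1369⌋ = 1
(the next term ⌊1687/37^3⌋ = 0, terminating the sum). Summing: v_37(1687!) = 45 + 1 = 46.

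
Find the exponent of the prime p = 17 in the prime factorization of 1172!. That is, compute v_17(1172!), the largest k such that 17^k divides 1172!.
v_17(1172!) = 72

Legendre's formula: v_p(n!) = Σ_{k ≥ 1} ⌊n / p^k⌋. For p = 17, n = 1172, the terms are:
  ⌊1172/17^1⌋ = ⌊1172/17⌋ = 68
  ⌊1172/17^2⌋ = ⌊1172/289⌋ = 4
(the next term ⌊1172/17^3⌋ = 0, terminating the sum). Summing: v_17(1172!) = 68 + 4 = 72.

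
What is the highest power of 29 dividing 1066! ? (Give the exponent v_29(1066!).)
v_29(1066!) = 37

Legendre's formula: v_p(n!) = Σ_{k ≥ 1} ⌊n / p^k⌋. For p = 29, n = 1066, the terms are:
  ⌊1066/29^1⌋ = ⌊1066/29⌋ = 36
  ⌊1066/29^2⌋ = ⌊1066/841⌋ = 1
(the next term ⌊1066/29^3⌋ = 0, terminating the sum). Summing: v_29(1066!) = 36 + 1 = 37.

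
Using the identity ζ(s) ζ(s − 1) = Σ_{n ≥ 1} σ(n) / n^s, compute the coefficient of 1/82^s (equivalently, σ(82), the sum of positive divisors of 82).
σ(82) = 126

In the product (Σ m^0/m^s)(Σ k / k^s) = Σ (Σ_{d | n} d) / n^s, the coefficient of 1/n^s is σ(n) = Σ_{d | n} d. For n = 82, divisors are [1, 2, 41, 82]; summing: σ(82) = 126.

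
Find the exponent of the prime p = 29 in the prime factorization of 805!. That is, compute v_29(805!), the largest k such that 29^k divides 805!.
v_29(805!) = 27

Legendre's formula: v_p(n!) = Σ_{k ≥ 1} ⌊n / p^k⌋. For p = 29, n = 805, the terms are:
  ⌊805/29^1⌋ = ⌊805/29⌋ = 27
(the next term ⌊805/29^2⌋ = 0, terminating the sum). Summing: v_29(805!) = 27 = 27.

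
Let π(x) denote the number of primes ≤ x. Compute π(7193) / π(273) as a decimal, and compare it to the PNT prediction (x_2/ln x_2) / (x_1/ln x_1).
π(7193)/π(273) = 919/58 ≈ 15.8448;  PNT prediction ≈ 16.6423.

π(273) = 58 and π(7193) = 919, so π(7193)/π(273) ≈ 15.8448. The PNT-predicted ratio is (7193/ln(7193)) / (273/ln(273)) ≈ 16.6423. The two agree to within a few percent, as expected.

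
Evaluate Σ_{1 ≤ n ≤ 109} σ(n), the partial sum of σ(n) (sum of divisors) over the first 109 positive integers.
Σ_{n ≤ 109} σ(n) = 9783

Compute σ(n) for each 1 ≤ n ≤ 109: σ(1) = 1, σ(2) = 3, σ(3) = 4, σ(4) = 7, σ(5) = 6, σ(6) = 12, σ(7) = 8, σ(8) = 15, σ(9) = 13, σ(10) = 18, σ(11) = 12, σ(12) = 28, σ(13) = 14, σ(14) = 24, σ(15) = 24, σ(16) = 31, σ(17) = 18, σ(18) = 39, σ(19) = 20, σ(20) = 42, σ(21) = 32, σ(22) = 36, σ(23) = 24, σ(24) = 60, σ(25) = 31, σ(26) = 42, σ(27) = 40, σ(28) = 56, σ(29) = 30, σ(30) = 72, σ(31) = 32, σ(32) = 63, σ(33) = 48, σ(34) = 54, σ(35) = 48, σ(36) = 91, σ(37) = 38, σ(38) = 60, σ(39) = 56, σ(40) = 90, σ(41) = 42, σ(42) = 96, σ(43) = 44, σ(44) = 84, σ(45) = 78, σ(46) = 72, σ(47) = 48, σ(48) = 124, σ(49) = 57, σ(50) = 93, σ(51) = 72, σ(52) = 98, σ(53) = 54, σ(54) = 120, σ(55) = 72, σ(56) = 120, σ(57) = 80, σ(58) = 90, σ(59) = 60, σ(60) = 168, σ(61) = 62, σ(62) = 96, σ(63) = 104, σ(64) = 127, σ(65) = 84, σ(66) = 144, σ(67) = 68, σ(68) = 126, σ(69) = 96, σ(70) = 144, σ(71) = 72, σ(72) = 195, σ(73) = 74, σ(74) = 114, σ(75) = 124, σ(76) = 140, σ(77) = 96, σ(78) = 168, σ(79) = 80, σ(80) = 186, σ(81) = 121, σ(82) = 126, σ(83) = 84, σ(84) = 224, σ(85) = 108, σ(86) = 132, σ(87) = 120, σ(88) = 180, σ(89) = 90, σ(90) = 234, σ(91) = 112, σ(92) = 168, σ(93) = 128, σ(94) = 144, σ(95) = 120, σ(96) = 252, σ(97) = 98, σ(98) = 171, σ(99) = 156, σ(100) = 217, σ(101) = 102, σ(102) = 216, σ(103) = 104, σ(104) = 210, σ(105) = 192, σ(106) = 162, σ(107) = 108, σ(108) = 280, σ(109) = 110. Summing all 109 values: 9783. (Average order: Σ_{n ≤ x} σ(n) ~ (π²/12) x². For x = 109, (π²/12)·109² ≈ 9771.73.)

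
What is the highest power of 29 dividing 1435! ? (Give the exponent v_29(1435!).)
v_29(1435!) = 50

Legendre's formula: v_p(n!) = Σ_{k ≥ 1} ⌊n / p^k⌋. For p = 29, n = 1435, the terms are:
  ⌊1435/29^1⌋ = ⌊1435/29⌋ = 49
  ⌊1435/29^2⌋ = ⌊1435/841⌋ = 1
(the next term ⌊1435/29^3⌋ = 0, terminating the sum). Summing: v_29(1435!) = 49 + 1 = 50.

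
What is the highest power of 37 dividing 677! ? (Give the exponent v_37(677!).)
v_37(677!) = 18

Legendre's formula: v_p(n!) = Σ_{k ≥ 1} ⌊n / p^k⌋. For p = 37, n = 677, the terms are:
  ⌊677/37^1⌋ = ⌊677/37⌋ = 18
(the next term ⌊677/37^2⌋ = 0, terminating the sum). Summing: v_37(677!) = 18 = 18.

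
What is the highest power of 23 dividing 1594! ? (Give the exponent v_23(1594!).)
v_23(1594!) = 72

Legendre's formula: v_p(n!) = Σ_{k ≥ 1} ⌊n / p^k⌋. For p = 23, n = 1594, the terms are:
  ⌊1594/23^1⌋ = ⌊1594/23⌋ = 69
  ⌊1594/23^2⌋ = ⌊1594/529⌋ = 3
(the next term ⌊1594/23^3⌋ = 0, terminating the sum). Summing: v_23(1594!) = 69 + 3 = 72.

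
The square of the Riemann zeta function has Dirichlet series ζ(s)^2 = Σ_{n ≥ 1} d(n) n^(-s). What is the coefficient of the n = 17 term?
d(17) = 2

ζ(s)^2 = (Σ 1/m^s)(Σ 1/k^s). The coefficient of 1/n^s in the product is the number of ordered pairs (m, k) with mk = n, which equals d(n). For n = 17, divisors are [1, 17], so d(17) = 2.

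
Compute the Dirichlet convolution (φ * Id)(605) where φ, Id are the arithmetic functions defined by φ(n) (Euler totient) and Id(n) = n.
(φ * Id)(605) = 3069

Divisors of 605: [1, 5, 11, 55, 121, 605]. For each d | 605:
  d = 1: φ(1) · Id(605/1) = 1 · 605 = 605
  d = 5: φ(5) · Id(605/5) = 4 · 121 = 484
  d = 11: φ(11) · Id(605/11) = 10 · 55 = 550
  d = 55: φ(55) · Id(605/55) = 40 · 11 = 440
  d = 121: φ(121) · Id(605/121) = 110 · 5 = 550
  d = 605: φ(605) · Id(605/605) = 440 · 1 = 440
Summing: (φ * Id)(605) = 605 + 484 + 550 + 440 + 550 + 440 = 3069.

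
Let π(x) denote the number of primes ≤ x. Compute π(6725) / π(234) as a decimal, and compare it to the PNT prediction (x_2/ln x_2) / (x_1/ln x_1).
π(6725)/π(234) = 867/51 ≈ 17.0000;  PNT prediction ≈ 17.7887.

π(234) = 51 and π(6725) = 867, so π(6725)/π(234) ≈ 17.0000. The PNT-predicted ratio is (6725/ln(6725)) / (234/ln(234)) ≈ 17.7887. The two agree to within a few percent, as expected.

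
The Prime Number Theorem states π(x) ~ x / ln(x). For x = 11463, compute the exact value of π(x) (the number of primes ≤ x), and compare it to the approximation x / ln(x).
π(11463) = 1381;  x/ln(x) ≈ 1226.40;  relative error ≈ 11.19%.

Directly count primes up to 11463: π(11463) = 1381. The PNT approximation gives 11463/ln(11463) ≈ 11463/9.34688 ≈ 1226.40. Relative error (π(x) − x/ln(x)) / π(x) ≈ 11.19%; the approximation is known to undercount slightly (Li(x) is a better estimate).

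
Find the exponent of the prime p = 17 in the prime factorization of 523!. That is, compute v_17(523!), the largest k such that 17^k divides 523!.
v_17(523!) = 31

Legendre's formula: v_p(n!) = Σ_{k ≥ 1} ⌊n / p^k⌋. For p = 17, n = 523, the terms are:
  ⌊523/17^1⌋ = ⌊523/17⌋ = 30
  ⌊523/17^2⌋ = ⌊523/289⌋ = 1
(the next term ⌊523/17^3⌋ = 0, terminating the sum). Summing: v_17(523!) = 30 + 1 = 31.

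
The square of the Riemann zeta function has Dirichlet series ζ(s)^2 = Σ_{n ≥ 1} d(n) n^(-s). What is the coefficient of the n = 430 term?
d(430) = 8

ζ(s)^2 = (Σ 1/m^s)(Σ 1/k^s). The coefficient of 1/n^s in the product is the number of ordered pairs (m, k) with mk = n, which equals d(n). For n = 430, divisors are [1, 2, 5, 10, 43, 86, 215, 430], so d(430) = 8.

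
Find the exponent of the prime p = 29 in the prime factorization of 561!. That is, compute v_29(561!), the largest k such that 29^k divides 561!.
v_29(561!) = 19

Legendre's formula: v_p(n!) = Σ_{k ≥ 1} ⌊n / p^k⌋. For p = 29, n = 561, the terms are:
  ⌊561/29^1⌋ = ⌊561/29⌋ = 19
(the next term ⌊561/29^2⌋ = 0, terminating the sum). Summing: v_29(561!) = 19 = 19.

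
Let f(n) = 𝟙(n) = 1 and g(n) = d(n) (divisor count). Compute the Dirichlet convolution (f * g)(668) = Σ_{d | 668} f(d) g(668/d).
(𝟙 * d)(668) = 18

Divisors of 668: [1, 2, 4, 167, 334, 668]. For each d | 668:
  d = 1: 𝟙(1) · d(668/1) = 1 · 6 = 6
  d = 2: 𝟙(2) · d(668/2) = 1 · 4 = 4
  d = 4: 𝟙(4) · d(668/4) = 1 · 2 = 2
  d = 167: 𝟙(167) · d(668/167) = 1 · 3 = 3
  d = 334: 𝟙(334) · d(668/334) = 1 · 2 = 2
  d = 668: 𝟙(668) · d(668/668) = 1 · 1 = 1
Summing: (𝟙 * d)(668) = 6 + 4 + 2 + 3 + 2 + 1 = 18.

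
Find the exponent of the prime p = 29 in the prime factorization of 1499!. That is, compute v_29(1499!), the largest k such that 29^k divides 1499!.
v_29(1499!) = 52

Legendre's formula: v_p(n!) = Σ_{k ≥ 1} ⌊n / p^k⌋. For p = 29, n = 1499, the terms are:
  ⌊1499/29^1⌋ = ⌊1499/29⌋ = 51
  ⌊1499/29^2⌋ = ⌊1499/841⌋ = 1
(the next term ⌊1499/29^3⌋ = 0, terminating the sum). Summing: v_29(1499!) = 51 + 1 = 52.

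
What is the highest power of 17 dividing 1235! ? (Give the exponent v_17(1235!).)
v_17(1235!) = 76

Legendre's formula: v_p(n!) = Σ_{k ≥ 1} ⌊n / p^k⌋. For p = 17, n = 1235, the terms are:
  ⌊1235/17^1⌋ = ⌊1235/17⌋ = 72
  ⌊1235/17^2⌋ = ⌊1235/289⌋ = 4
(the next term ⌊1235/17^3⌋ = 0, terminating the sum). Summing: v_17(1235!) = 72 + 4 = 76.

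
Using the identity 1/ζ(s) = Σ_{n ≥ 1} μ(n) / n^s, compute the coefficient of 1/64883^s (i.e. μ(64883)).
μ(64883) = 1

Factor n = 64883 = 7 · 13 · 23 · 31. μ(n) = 0 if any exponent ≥ 2 (not squarefree); otherwise μ(n) = (−1)^{ω(n)} where ω(n) is the number of distinct prime factors. Applying: μ(64883) = 1.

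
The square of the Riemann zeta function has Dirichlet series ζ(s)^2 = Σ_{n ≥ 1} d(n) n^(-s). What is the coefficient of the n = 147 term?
d(147) = 6

ζ(s)^2 = (Σ 1/m^s)(Σ 1/k^s). The coefficient of 1/n^s in the product is the number of ordered pairs (m, k) with mk = n, which equals d(n). For n = 147, divisors are [1, 3, 7, 21, 49, 147], so d(147) = 6.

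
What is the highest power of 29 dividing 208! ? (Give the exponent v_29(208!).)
v_29(208!) = 7

Legendre's formula: v_p(n!) = Σ_{k ≥ 1} ⌊n / p^k⌋. For p = 29, n = 208, the terms are:
  ⌊208/29^1⌋ = ⌊208/29⌋ = 7
(the next term ⌊208/29^2⌋ = 0, terminating the sum). Summing: v_29(208!) = 7 = 7.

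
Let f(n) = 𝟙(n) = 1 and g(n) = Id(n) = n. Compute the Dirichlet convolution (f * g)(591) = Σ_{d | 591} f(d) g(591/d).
(𝟙 * Id)(591) = 792

Divisors of 591: [1, 3, 197, 591]. For each d | 591:
  d = 1: 𝟙(1) · Id(591/1) = 1 · 591 = 591
  d = 3: 𝟙(3) · Id(591/3) = 1 · 197 = 197
  d = 197: 𝟙(197) · Id(591/197) = 1 · 3 = 3
  d = 591: 𝟙(591) · Id(591/591) = 1 · 1 = 1
Summing: (𝟙 * Id)(591) = 591 + 197 + 3 + 1 = 792.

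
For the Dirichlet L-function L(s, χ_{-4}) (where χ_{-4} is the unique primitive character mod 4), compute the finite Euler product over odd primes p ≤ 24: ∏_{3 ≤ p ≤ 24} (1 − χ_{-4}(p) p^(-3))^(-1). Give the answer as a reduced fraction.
∏ = 177358697820836675/183046656872153088

The odd primes p ≤ 24 are [3, 5, 7, 11, 13, 17, 19, 23]. For each, χ(p) = 1 if p ≡ 1 mod 4, χ(p) = −1 if p ≡ 3 mod 4. Taking (1 − χ(p)/p^3)^(-1) = p^3/(p^3 − χ(p)): (1 − (-1)/3^3)^(-1) · (1 − (1)/5^3)^(-1) · (1 − (-1)/7^3)^(-1) · (1 − (-1)/11^3)^(-1) · (1 − (1)/13^3)^(-1) · (1 − (1)/17^3)^(-1) · (1 − (-1)/19^3)^(-1) · (1 − (-1)/23^3)^(-1) = 177358697820836675/183046656872153088.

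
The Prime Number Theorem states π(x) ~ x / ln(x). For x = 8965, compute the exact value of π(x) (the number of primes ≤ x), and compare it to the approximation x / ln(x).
π(8965) = 1114;  x/ln(x) ≈ 985.05;  relative error ≈ 11.58%.

Directly count primes up to 8965: π(8965) = 1114. The PNT approximation gives 8965/ln(8965) ≈ 8965/9.10108 ≈ 985.05. Relative error (π(x) − x/ln(x)) / π(x) ≈ 11.58%; the approximation is known to undercount slightly (Li(x) is a better estimate).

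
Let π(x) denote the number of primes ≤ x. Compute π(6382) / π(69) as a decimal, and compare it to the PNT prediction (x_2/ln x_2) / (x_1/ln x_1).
π(6382)/π(69) = 832/19 ≈ 43.7895;  PNT prediction ≈ 44.6996.

π(69) = 19 and π(6382) = 832, so π(6382)/π(69) ≈ 43.7895. The PNT-predicted ratio is (6382/ln(6382)) / (69/ln(69)) ≈ 44.6996. The two agree to within a few percent, as expected.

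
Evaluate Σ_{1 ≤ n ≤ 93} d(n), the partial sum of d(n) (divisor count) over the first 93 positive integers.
Σ_{n ≤ 93} d(n) = 439

Compute d(n) for each 1 ≤ n ≤ 93: d(1) = 1, d(2) = 2, d(3) = 2, d(4) = 3, d(5) = 2, d(6) = 4, d(7) = 2, d(8) = 4, d(9) = 3, d(10) = 4, d(11) = 2, d(12) = 6, d(13) = 2, d(14) = 4, d(15) = 4, d(16) = 5, d(17) = 2, d(18) = 6, d(19) = 2, d(20) = 6, d(21) = 4, d(22) = 4, d(23) = 2, d(24) = 8, d(25) = 3, d(26) = 4, d(27) = 4, d(28) = 6, d(29) = 2, d(30) = 8, d(31) = 2, d(32) = 6, d(33) = 4, d(34) = 4, d(35) = 4, d(36) = 9, d(37) = 2, d(38) = 4, d(39) = 4, d(40) = 8, d(41) = 2, d(42) = 8, d(43) = 2, d(44) = 6, d(45) = 6, d(46) = 4, d(47) = 2, d(48) = 10, d(49) = 3, d(50) = 6, d(51) = 4, d(52) = 6, d(53) = 2, d(54) = 8, d(55) = 4, d(56) = 8, d(57) = 4, d(58) = 4, d(59) = 2, d(60) = 12, d(61) = 2, d(62) = 4, d(63) = 6, d(64) = 7, d(65) = 4, d(66) = 8, d(67) = 2, d(68) = 6, d(69) = 4, d(70) = 8, d(71) = 2, d(72) = 12, d(73) = 2, d(74) = 4, d(75) = 6, d(76) = 6, d(77) = 4, d(78) = 8, d(79) = 2, d(80) = 10, d(81) = 5, d(82) = 4, d(83) = 2, d(84) = 12, d(85) = 4, d(86) = 4, d(87) = 4, d(88) = 8, d(89) = 2, d(90) = 12, d(91) = 4, d(92) = 6, d(93) = 4. Summing all 93 values: 439. (Dirichlet's divisor formula: Σ_{n ≤ x} d(n) = x ln(x) + (2γ − 1) x + O(√x). For x = 93, the asymptotic estimate is ≈ 435.89.)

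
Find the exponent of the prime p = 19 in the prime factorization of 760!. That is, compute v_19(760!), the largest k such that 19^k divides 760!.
v_19(760!) = 42

Legendre's formula: v_p(n!) = Σ_{k ≥ 1} ⌊n / p^k⌋. For p = 19, n = 760, the terms are:
  ⌊760/19^1⌋ = ⌊760/19⌋ = 40
  ⌊760/19^2⌋ = ⌊760/361⌋ = 2
(the next term ⌊760/19^3⌋ = 0, terminating the sum). Summing: v_19(760!) = 40 + 2 = 42.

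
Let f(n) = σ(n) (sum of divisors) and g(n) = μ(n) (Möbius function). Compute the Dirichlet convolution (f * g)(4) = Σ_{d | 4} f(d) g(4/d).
(σ * μ)(4) = 4

Divisors of 4: [1, 2, 4]. For each d | 4:
  d = 1: σ(1) · μ(4/1) = 1 · 0 = 0
  d = 2: σ(2) · μ(4/2) = 3 · -1 = -3
  d = 4: σ(4) · μ(4/4) = 7 · 1 = 7
Summing: (σ * μ)(4) = 0 + -3 + 7 = 4.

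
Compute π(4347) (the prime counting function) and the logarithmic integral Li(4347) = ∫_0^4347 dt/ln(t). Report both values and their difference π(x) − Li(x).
π(4347) = 593;  Li(4347) ≈ 606.99;  π(x) − Li(x) ≈ -13.99.

Direct count of primes ≤ 4347 gives π(4347) = 593. Numerical evaluation of the logarithmic integral gives Li(4347) ≈ 606.99. The difference π(x) − Li(x) ≈ -13.99 is typically negative for small/moderate x (Li(x) overestimates), though Littlewood's theorem shows this sign changes infinitely often.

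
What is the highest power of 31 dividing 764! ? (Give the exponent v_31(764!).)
v_31(764!) = 24

Legendre's formula: v_p(n!) = Σ_{k ≥ 1} ⌊n / p^k⌋. For p = 31, n = 764, the terms are:
  ⌊764/31^1⌋ = ⌊764/31⌋ = 24
(the next term ⌊764/31^2⌋ = 0, terminating the sum). Summing: v_31(764!) = 24 = 24.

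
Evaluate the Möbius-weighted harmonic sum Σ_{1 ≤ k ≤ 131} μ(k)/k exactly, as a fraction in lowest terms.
Σ μ(k)/k = -4282394934202784040475989054340166706696769726931/525896479052627740771371797072411912900610967452630

Values of μ(k) for 1 ≤ k ≤ 131: μ(1) = 1, μ(2) = -1, μ(3) = -1, μ(5) = -1, μ(6) = 1, μ(7) = -1, μ(10) = 1, μ(11) = -1, μ(13) = -1, μ(14) = 1, μ(15) = 1, μ(17) = -1, μ(19) = -1, μ(21) = 1, μ(22) = 1, μ(23) = -1, μ(26) = 1, μ(29) = -1, μ(30) = -1, μ(31) = -1, μ(33) = 1, μ(34) = 1, μ(35) = 1, μ(37) = -1, μ(38) = 1, μ(39) = 1, μ(41) = -1, μ(42) = -1, μ(43) = -1, μ(46) = 1, μ(47) = -1, μ(51) = 1, μ(53) = -1, μ(55) = 1, μ(57) = 1, μ(58) = 1, μ(59) = -1, μ(61) = -1, μ(62) = 1, μ(65) = 1, μ(66) = -1, μ(67) = -1, μ(69) = 1, μ(70) = -1, μ(71) = -1, μ(73) = -1, μ(74) = 1, μ(77) = 1, μ(78) = -1, μ(79) = -1, μ(82) = 1, μ(83) = -1, μ(85) = 1, μ(86) = 1, μ(87) = 1, μ(89) = -1, μ(91) = 1, μ(93) = 1, μ(94) = 1, μ(95) = 1, μ(97) = -1, μ(101) = -1, μ(102) = -1, μ(103) = -1, μ(105) = -1, μ(106) = 1, μ(107) = -1, μ(109) = -1, μ(110) = -1, μ(111) = 1, μ(113) = -1, μ(114) = -1, μ(115) = 1, μ(118) = 1, μ(119) = 1, μ(122) = 1, μ(123) = 1, μ(127) = -1, μ(129) = 1, μ(130) = -1, μ(131) = -1, with μ = 0 on non-squarefree integers. Summing μ(k)/k for k where μ(k) ≠ 0 gives -4282394934202784040475989054340166706696769726931/525896479052627740771371797072411912900610967452630 ≈ -0.0081. (PNT ⟺ this sum → 0 as n → ∞.)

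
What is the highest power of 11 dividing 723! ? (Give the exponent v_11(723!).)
v_11(723!) = 70

Legendre's formula: v_p(n!) = Σ_{k ≥ 1} ⌊n / p^k⌋. For p = 11, n = 723, the terms are:
  ⌊723/11^1⌋ = ⌊723/11⌋ = 65
  ⌊723/11^2⌋ = ⌊723/121⌋ = 5
(the next term ⌊723/11^3⌋ = 0, terminating the sum). Summing: v_11(723!) = 65 + 5 = 70.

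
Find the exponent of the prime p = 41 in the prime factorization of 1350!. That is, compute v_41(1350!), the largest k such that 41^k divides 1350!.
v_41(1350!) = 32

Legendre's formula: v_p(n!) = Σ_{k ≥ 1} ⌊n / p^k⌋. For p = 41, n = 1350, the terms are:
  ⌊1350/41^1⌋ = ⌊1350/41⌋ = 32
(the next term ⌊1350/41^2⌋ = 0, terminating the sum). Summing: v_41(1350!) = 32 = 32.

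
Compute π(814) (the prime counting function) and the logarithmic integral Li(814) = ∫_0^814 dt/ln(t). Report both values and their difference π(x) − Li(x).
π(814) = 141;  Li(814) ≈ 150.29;  π(x) − Li(x) ≈ -9.29.

Direct count of primes ≤ 814 gives π(814) = 141. Numerical evaluation of the logarithmic integral gives Li(814) ≈ 150.29. The difference π(x) − Li(x) ≈ -9.29 is typically negative for small/moderate x (Li(x) overestimates), though Littlewood's theorem shows this sign changes infinitely often.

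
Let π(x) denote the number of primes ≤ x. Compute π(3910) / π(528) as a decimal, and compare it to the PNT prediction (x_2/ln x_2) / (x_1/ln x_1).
π(3910)/π(528) = 540/99 ≈ 5.4545;  PNT prediction ≈ 5.6127.

π(528) = 99 and π(3910) = 540, so π(3910)/π(528) ≈ 5.4545. The PNT-predicted ratio is (3910/ln(3910)) / (528/ln(528)) ≈ 5.6127. The two agree to within a few percent, as expected.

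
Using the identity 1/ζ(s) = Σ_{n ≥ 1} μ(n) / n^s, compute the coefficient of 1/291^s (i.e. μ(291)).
μ(291) = 1

Factor n = 291 = 3 · 97. μ(n) = 0 if any exponent ≥ 2 (not squarefree); otherwise μ(n) = (−1)^{ω(n)} where ω(n) is the number of distinct prime factors. Applying: μ(291) = 1.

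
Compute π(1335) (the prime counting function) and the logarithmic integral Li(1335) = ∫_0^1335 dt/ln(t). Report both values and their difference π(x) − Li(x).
π(1335) = 217;  Li(1335) ≈ 225.07;  π(x) − Li(x) ≈ -8.07.

Direct count of primes ≤ 1335 gives π(1335) = 217. Numerical evaluation of the logarithmic integral gives Li(1335) ≈ 225.07. The difference π(x) − Li(x) ≈ -8.07 is typically negative for small/moderate x (Li(x) overestimates), though Littlewood's theorem shows this sign changes infinitely often.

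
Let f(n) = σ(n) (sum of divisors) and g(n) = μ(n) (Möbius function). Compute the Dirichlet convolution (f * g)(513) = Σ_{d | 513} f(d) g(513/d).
(σ * μ)(513) = 513

Divisors of 513: [1, 3, 9, 19, 27, 57, 171, 513]. For each d | 513:
  d = 1: σ(1) · μ(513/1) = 1 · 0 = 0
  d = 3: σ(3) · μ(513/3) = 4 · 0 = 0
  d = 9: σ(9) · μ(513/9) = 13 · 1 = 13
  d = 19: σ(19) · μ(513/19) = 20 · 0 = 0
  d = 27: σ(27) · μ(513/27) = 40 · -1 = -40
  d = 57: σ(57) · μ(513/57) = 80 · 0 = 0
  d = 171: σ(171) · μ(513/171) = 260 · -1 = -260
  d = 513: σ(513) · μ(513/513) = 800 · 1 = 800
Summing: (σ * μ)(513) = 0 + 0 + 13 + 0 + -40 + 0 + -260 + 800 = 513.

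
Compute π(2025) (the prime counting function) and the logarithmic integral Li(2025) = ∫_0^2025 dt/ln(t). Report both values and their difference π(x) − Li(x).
π(2025) = 306;  Li(2025) ≈ 318.10;  π(x) − Li(x) ≈ -12.10.

Direct count of primes ≤ 2025 gives π(2025) = 306. Numerical evaluation of the logarithmic integral gives Li(2025) ≈ 318.10. The difference π(x) − Li(x) ≈ -12.10 is typically negative for small/moderate x (Li(x) overestimates), though Littlewood's theorem shows this sign changes infinitely often.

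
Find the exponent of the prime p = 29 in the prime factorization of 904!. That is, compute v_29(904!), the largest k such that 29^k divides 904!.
v_29(904!) = 32

Legendre's formula: v_p(n!) = Σ_{k ≥ 1} ⌊n / p^k⌋. For p = 29, n = 904, the terms are:
  ⌊904/29^1⌋ = ⌊904/29⌋ = 31
  ⌊904/29^2⌋ = ⌊904/841⌋ = 1
(the next term ⌊904/29^3⌋ = 0, terminating the sum). Summing: v_29(904!) = 31 + 1 = 32.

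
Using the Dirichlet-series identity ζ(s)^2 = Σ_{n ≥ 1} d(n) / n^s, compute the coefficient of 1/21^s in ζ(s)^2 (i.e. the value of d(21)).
d(21) = 4

ζ(s)^2 = (Σ 1/m^s)(Σ 1/k^s). The coefficient of 1/n^s in the product is the number of ordered pairs (m, k) with mk = n, which equals d(n). For n = 21, divisors are [1, 3, 7, 21], so d(21) = 4.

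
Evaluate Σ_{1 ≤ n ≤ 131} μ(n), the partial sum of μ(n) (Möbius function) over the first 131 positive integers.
Σ_{n ≤ 131} μ(n) = -3

Compute μ(n) for each 1 ≤ n ≤ 131: μ(1) = 1, μ(2) = -1, μ(3) = -1, μ(4) = 0, μ(5) = -1, μ(6) = 1, μ(7) = -1, μ(8) = 0, μ(9) = 0, μ(10) = 1, μ(11) = -1, μ(12) = 0, μ(13) = -1, μ(14) = 1, μ(15) = 1, μ(16) = 0, μ(17) = -1, μ(18) = 0, μ(19) = -1, μ(20) = 0, μ(21) = 1, μ(22) = 1, μ(23) = -1, μ(24) = 0, μ(25) = 0, μ(26) = 1, μ(27) = 0, μ(28) = 0, μ(29) = -1, μ(30) = -1, μ(31) = -1, μ(32) = 0, μ(33) = 1, μ(34) = 1, μ(35) = 1, μ(36) = 0, μ(37) = -1, μ(38) = 1, μ(39) = 1, μ(40) = 0, μ(41) = -1, μ(42) = -1, μ(43) = -1, μ(44) = 0, μ(45) = 0, μ(46) = 1, μ(47) = -1, μ(48) = 0, μ(49) = 0, μ(50) = 0, μ(51) = 1, μ(52) = 0, μ(53) = -1, μ(54) = 0, μ(55) = 1, μ(56) = 0, μ(57) = 1, μ(58) = 1, μ(59) = -1, μ(60) = 0, μ(61) = -1, μ(62) = 1, μ(63) = 0, μ(64) = 0, μ(65) = 1, μ(66) = -1, μ(67) = -1, μ(68) = 0, μ(69) = 1, μ(70) = -1, μ(71) = -1, μ(72) = 0, μ(73) = -1, μ(74) = 1, μ(75) = 0, μ(76) = 0, μ(77) = 1, μ(78) = -1, μ(79) = -1, μ(80) = 0, μ(81) = 0, μ(82) = 1, μ(83) = -1, μ(84) = 0, μ(85) = 1, μ(86) = 1, μ(87) = 1, μ(88) = 0, μ(89) = -1, μ(90) = 0, μ(91) = 1, μ(92) = 0, μ(93) = 1, μ(94) = 1, μ(95) = 1, μ(96) = 0, μ(97) = -1, μ(98) = 0, μ(99) = 0, μ(100) = 0, μ(101) = -1, μ(102) = -1, μ(103) = -1, μ(104) = 0, μ(105) = -1, μ(106) = 1, μ(107) = -1, μ(108) = 0, μ(109) = -1, μ(110) = -1, μ(111) = 1, μ(112) = 0, μ(113) = -1, μ(114) = -1, μ(115) = 1, μ(116) = 0, μ(117) = 0, μ(118) = 1, μ(119) = 1, μ(120) = 0, μ(121) = 0, μ(122) = 1, μ(123) = 1, μ(124) = 0, μ(125) = 0, μ(126) = 0, μ(127) = -1, μ(128) = 0, μ(129) = 1, μ(130) = -1, μ(131) = -1. Summing all 131 values: -3. (Mertens function M(x) = Σ_{n ≤ x} μ(n); on average M(x) should be small (PNT ⟺ M(x) = o(x)).)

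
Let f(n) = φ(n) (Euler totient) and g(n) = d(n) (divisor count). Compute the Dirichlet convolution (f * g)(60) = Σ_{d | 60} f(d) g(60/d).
(φ * d)(60) = 168

Divisors of 60: [1, 2, 3, 4, 5, 6, 10, 12, 15, 20, 30, 60]. For each d | 60:
  d = 1: φ(1) · d(60/1) = 1 · 12 = 12
  d = 2: φ(2) · d(60/2) = 1 · 8 = 8
  d = 3: φ(3) · d(60/3) = 2 · 6 = 12
  d = 4: φ(4) · d(60/4) = 2 · 4 = 8
  d = 5: φ(5) · d(60/5) = 4 · 6 = 24
  d = 6: φ(6) · d(60/6) = 2 · 4 = 8
  d = 10: φ(10) · d(60/10) = 4 · 4 = 16
  d = 12: φ(12) · d(60/12) = 4 · 2 = 8
  d = 15: φ(15) · d(60/15) = 8 · 3 = 24
  d = 20: φ(20) · d(60/20) = 8 · 2 = 16
  d = 30: φ(30) · d(60/30) = 8 · 2 = 16
  d = 60: φ(60) · d(60/60) = 16 · 1 = 16
Summing: (φ * d)(60) = 12 + 8 + 12 + 8 + 24 + 8 + 16 + 8 + 24 + 16 + 16 + 16 = 168.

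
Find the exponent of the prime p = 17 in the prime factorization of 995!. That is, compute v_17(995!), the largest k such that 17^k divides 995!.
v_17(995!) = 61

Legendre's formula: v_p(n!) = Σ_{k ≥ 1} ⌊n / p^k⌋. For p = 17, n = 995, the terms are:
  ⌊995/17^1⌋ = ⌊995/17⌋ = 58
  ⌊995/17^2⌋ = ⌊995/289⌋ = 3
(the next term ⌊995/17^3⌋ = 0, terminating the sum). Summing: v_17(995!) = 58 + 3 = 61.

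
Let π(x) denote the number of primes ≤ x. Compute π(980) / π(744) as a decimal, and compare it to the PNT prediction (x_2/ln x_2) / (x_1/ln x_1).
π(980)/π(744) = 165/132 ≈ 1.2500;  PNT prediction ≈ 1.2645.

π(744) = 132 and π(980) = 165, so π(980)/π(744) ≈ 1.2500. The PNT-predicted ratio is (980/ln(980)) / (744/ln(744)) ≈ 1.2645. The two agree to within a few percent, as expected.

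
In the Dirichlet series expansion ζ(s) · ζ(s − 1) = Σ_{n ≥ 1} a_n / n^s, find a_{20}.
σ(20) = 42

In the product (Σ m^0/m^s)(Σ k / k^s) = Σ (Σ_{d | n} d) / n^s, the coefficient of 1/n^s is σ(n) = Σ_{d | n} d. For n = 20, divisors are [1, 2, 4, 5, 10, 20]; summing: σ(20) = 42.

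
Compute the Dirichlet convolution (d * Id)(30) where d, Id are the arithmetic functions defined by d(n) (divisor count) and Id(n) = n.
(d * Id)(30) = 140

Divisors of 30: [1, 2, 3, 5, 6, 10, 15, 30]. For each d | 30:
  d = 1: d(1) · Id(30/1) = 1 · 30 = 30
  d = 2: d(2) · Id(30/2) = 2 · 15 = 30
  d = 3: d(3) · Id(30/3) = 2 · 10 = 20
  d = 5: d(5) · Id(30/5) = 2 · 6 = 12
  d = 6: d(6) · Id(30/6) = 4 · 5 = 20
  d = 10: d(10) · Id(30/10) = 4 · 3 = 12
  d = 15: d(15) · Id(30/15) = 4 · 2 = 8
  d = 30: d(30) · Id(30/30) = 8 · 1 = 8
Summing: (d * Id)(30) = 30 + 30 + 20 + 12 + 20 + 12 + 8 + 8 = 140.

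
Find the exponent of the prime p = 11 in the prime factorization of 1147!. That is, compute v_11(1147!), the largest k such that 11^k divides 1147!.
v_11(1147!) = 113

Legendre's formula: v_p(n!) = Σ_{k ≥ 1} ⌊n / p^k⌋. For p = 11, n = 1147, the terms are:
  ⌊1147/11^1⌋ = ⌊1147/11⌋ = 104
  ⌊1147/11^2⌋ = ⌊1147/121⌋ = 9
(the next term ⌊1147/11^3⌋ = 0, terminating the sum). Summing: v_11(1147!) = 104 + 9 = 113.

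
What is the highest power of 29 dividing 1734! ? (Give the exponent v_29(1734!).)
v_29(1734!) = 61

Legendre's formula: v_p(n!) = Σ_{k ≥ 1} ⌊n / p^k⌋. For p = 29, n = 1734, the terms are:
  ⌊1734/29^1⌋ = ⌊1734/29⌋ = 59
  ⌊1734/29^2⌋ = ⌊1734/841⌋ = 2
(the next term ⌊1734/29^3⌋ = 0, terminating the sum). Summing: v_29(1734!) = 59 + 2 = 61.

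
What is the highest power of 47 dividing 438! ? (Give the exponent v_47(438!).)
v_47(438!) = 9

Legendre's formula: v_p(n!) = Σ_{k ≥ 1} ⌊n / p^k⌋. For p = 47, n = 438, the terms are:
  ⌊438/47^1⌋ = ⌊438/47⌋ = 9
(the next term ⌊438/47^2⌋ = 0, terminating the sum). Summing: v_47(438!) = 9 = 9.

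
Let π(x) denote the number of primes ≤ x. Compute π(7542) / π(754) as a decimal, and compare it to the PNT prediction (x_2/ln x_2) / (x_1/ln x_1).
π(7542)/π(754) = 956/133 ≈ 7.1880;  PNT prediction ≈ 7.4227.

π(754) = 133 and π(7542) = 956, so π(7542)/π(754) ≈ 7.1880. The PNT-predicted ratio is (7542/ln(7542)) / (754/ln(754)) ≈ 7.4227. The two agree to within a few percent, as expected.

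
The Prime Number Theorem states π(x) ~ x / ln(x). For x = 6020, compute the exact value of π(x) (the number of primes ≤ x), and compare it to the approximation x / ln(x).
π(6020) = 785;  x/ln(x) ≈ 691.73;  relative error ≈ 11.88%.

Directly count primes up to 6020: π(6020) = 785. The PNT approximation gives 6020/ln(6020) ≈ 6020/8.70284 ≈ 691.73. Relative error (π(x) − x/ln(x)) / π(x) ≈ 11.88%; the approximation is known to undercount slightly (Li(x) is a better estimate).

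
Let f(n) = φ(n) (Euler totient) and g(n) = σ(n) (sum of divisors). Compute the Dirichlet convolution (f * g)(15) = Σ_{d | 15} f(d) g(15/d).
(φ * σ)(15) = 60

Divisors of 15: [1, 3, 5, 15]. For each d | 15:
  d = 1: φ(1) · σ(15/1) = 1 · 24 = 24
  d = 3: φ(3) · σ(15/3) = 2 · 6 = 12
  d = 5: φ(5) · σ(15/5) = 4 · 4 = 16
  d = 15: φ(15) · σ(15/15) = 8 · 1 = 8
Summing: (φ * σ)(15) = 24 + 12 + 16 + 8 = 60.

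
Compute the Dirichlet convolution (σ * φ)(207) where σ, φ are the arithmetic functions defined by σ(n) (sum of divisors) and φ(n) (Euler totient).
(σ * φ)(207) = 1242

Divisors of 207: [1, 3, 9, 23, 69, 207]. For each d | 207:
  d = 1: σ(1) · φ(207/1) = 1 · 132 = 132
  d = 3: σ(3) · φ(207/3) = 4 · 44 = 176
  d = 9: σ(9) · φ(207/9) = 13 · 22 = 286
  d = 23: σ(23) · φ(207/23) = 24 · 6 = 144
  d = 69: σ(69) · φ(207/69) = 96 · 2 = 192
  d = 207: σ(207) · φ(207/207) = 312 · 1 = 312
Summing: (σ * φ)(207) = 132 + 176 + 286 + 144 + 192 + 312 = 1242.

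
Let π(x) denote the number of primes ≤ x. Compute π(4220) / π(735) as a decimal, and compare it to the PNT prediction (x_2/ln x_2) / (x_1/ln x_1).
π(4220)/π(735) = 578/130 ≈ 4.4462;  PNT prediction ≈ 4.5394.

π(735) = 130 and π(4220) = 578, so π(4220)/π(735) ≈ 4.4462. The PNT-predicted ratio is (4220/ln(4220)) / (735/ln(735)) ≈ 4.5394. The two agree to within a few percent, as expected.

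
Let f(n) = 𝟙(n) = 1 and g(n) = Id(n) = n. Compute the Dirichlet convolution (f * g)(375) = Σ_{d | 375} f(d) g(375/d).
(𝟙 * Id)(375) = 624

Divisors of 375: [1, 3, 5, 15, 25, 75, 125, 375]. For each d | 375:
  d = 1: 𝟙(1) · Id(375/1) = 1 · 375 = 375
  d = 3: 𝟙(3) · Id(375/3) = 1 · 125 = 125
  d = 5: 𝟙(5) · Id(375/5) = 1 · 75 = 75
  d = 15: 𝟙(15) · Id(375/15) = 1 · 25 = 25
  d = 25: 𝟙(25) · Id(375/25) = 1 · 15 = 15
  d = 75: 𝟙(75) · Id(375/75) = 1 · 5 = 5
  d = 125: 𝟙(125) · Id(375/125) = 1 · 3 = 3
  d = 375: 𝟙(375) · Id(375/375) = 1 · 1 = 1
Summing: (𝟙 * Id)(375) = 375 + 125 + 75 + 25 + 15 + 5 + 3 + 1 = 624.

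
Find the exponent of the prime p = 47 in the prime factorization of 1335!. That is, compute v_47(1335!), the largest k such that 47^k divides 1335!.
v_47(1335!) = 28

Legendre's formula: v_p(n!) = Σ_{k ≥ 1} ⌊n / p^k⌋. For p = 47, n = 1335, the terms are:
  ⌊1335/47^1⌋ = ⌊1335/47⌋ = 28
(the next term ⌊1335/47^2⌋ = 0, terminating the sum). Summing: v_47(1335!) = 28 = 28.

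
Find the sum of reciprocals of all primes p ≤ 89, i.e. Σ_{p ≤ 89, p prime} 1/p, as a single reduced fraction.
Σ 1/p = 42605658161771733665696611824842057/23768741896345550770650537601358310

π(89) = 24, so the primes ≤ 89 are [2, 3, 5, 7, 11, 13, 17, 19, 23, 29, 31, 37, 41, 43, 47, 53, 59, 61, 67, 71, 73, 79, 83, 89]. Summing 1/p over these primes: 42605658161771733665696611824842057/23768741896345550770650537601358310 ≈ 1.7925. Mertens estimate ln ln(89) + 0.2615 ≈ 1.7630.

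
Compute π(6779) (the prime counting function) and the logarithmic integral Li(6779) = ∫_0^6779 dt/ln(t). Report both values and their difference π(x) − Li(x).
π(6779) = 872;  Li(6779) ≈ 889.32;  π(x) − Li(x) ≈ -17.32.

Direct count of primes ≤ 6779 gives π(6779) = 872. Numerical evaluation of the logarithmic integral gives Li(6779) ≈ 889.32. The difference π(x) − Li(x) ≈ -17.32 is typically negative for small/moderate x (Li(x) overestimates), though Littlewood's theorem shows this sign changes infinitely often.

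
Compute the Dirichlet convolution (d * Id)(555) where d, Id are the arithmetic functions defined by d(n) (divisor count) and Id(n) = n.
(d * Id)(555) = 1365

Divisors of 555: [1, 3, 5, 15, 37, 111, 185, 555]. For each d | 555:
  d = 1: d(1) · Id(555/1) = 1 · 555 = 555
  d = 3: d(3) · Id(555/3) = 2 · 185 = 370
  d = 5: d(5) · Id(555/5) = 2 · 111 = 222
  d = 15: d(15) · Id(555/15) = 4 · 37 = 148
  d = 37: d(37) · Id(555/37) = 2 · 15 = 30
  d = 111: d(111) · Id(555/111) = 4 · 5 = 20
  d = 185: d(185) · Id(555/185) = 4 · 3 = 12
  d = 555: d(555) · Id(555/555) = 8 · 1 = 8
Summing: (d * Id)(555) = 555 + 370 + 222 + 148 + 30 + 20 + 12 + 8 = 1365.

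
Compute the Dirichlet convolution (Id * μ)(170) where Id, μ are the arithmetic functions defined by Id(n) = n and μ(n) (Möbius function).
(Id * μ)(170) = 64

Divisors of 170: [1, 2, 5, 10, 17, 34, 85, 170]. For each d | 170:
  d = 1: Id(1) · μ(170/1) = 1 · -1 = -1
  d = 2: Id(2) · μ(170/2) = 2 · 1 = 2
  d = 5: Id(5) · μ(170/5) = 5 · 1 = 5
  d = 10: Id(10) · μ(170/10) = 10 · -1 = -10
  d = 17: Id(17) · μ(170/17) = 17 · 1 = 17
  d = 34: Id(34) · μ(170/34) = 34 · -1 = -34
  d = 85: Id(85) · μ(170/85) = 85 · -1 = -85
  d = 170: Id(170) · μ(170/170) = 170 · 1 = 170
Summing: (Id * μ)(170) = -1 + 2 + 5 + -10 + 17 + -34 + -85 + 170 = 64.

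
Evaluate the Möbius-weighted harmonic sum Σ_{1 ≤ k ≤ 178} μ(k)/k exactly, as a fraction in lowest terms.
Σ μ(k)/k = 125709062959160573557671617219832045395728751290214311430782016431/166589903787325219380851695350896256250980509594874862046961683989710

Values of μ(k) for 1 ≤ k ≤ 178: μ(1) = 1, μ(2) = -1, μ(3) = -1, μ(5) = -1, μ(6) = 1, μ(7) = -1, μ(10) = 1, μ(11) = -1, μ(13) = -1, μ(14) = 1, μ(15) = 1, μ(17) = -1, μ(19) = -1, μ(21) = 1, μ(22) = 1, μ(23) = -1, μ(26) = 1, μ(29) = -1, μ(30) = -1, μ(31) = -1, μ(33) = 1, μ(34) = 1, μ(35) = 1, μ(37) = -1, μ(38) = 1, μ(39) = 1, μ(41) = -1, μ(42) = -1, μ(43) = -1, μ(46) = 1, μ(47) = -1, μ(51) = 1, μ(53) = -1, μ(55) = 1, μ(57) = 1, μ(58) = 1, μ(59) = -1, μ(61) = -1, μ(62) = 1, μ(65) = 1, μ(66) = -1, μ(67) = -1, μ(69) = 1, μ(70) = -1, μ(71) = -1, μ(73) = -1, μ(74) = 1, μ(77) = 1, μ(78) = -1, μ(79) = -1, μ(82) = 1, μ(83) = -1, μ(85) = 1, μ(86) = 1, μ(87) = 1, μ(89) = -1, μ(91) = 1, μ(93) = 1, μ(94) = 1, μ(95) = 1, μ(97) = -1, μ(101) = -1, μ(102) = -1, μ(103) = -1, μ(105) = -1, μ(106) = 1, μ(107) = -1, μ(109) = -1, μ(110) = -1, μ(111) = 1, μ(113) = -1, μ(114) = -1, μ(115) = 1, μ(118) = 1, μ(119) = 1, μ(122) = 1, μ(123) = 1, μ(127) = -1, μ(129) = 1, μ(130) = -1, μ(131) = -1, μ(133) = 1, μ(134) = 1, μ(137) = -1, μ(138) = -1, μ(139) = -1, μ(141) = 1, μ(142) = 1, μ(143) = 1, μ(145) = 1, μ(146) = 1, μ(149) = -1, μ(151) = -1, μ(154) = -1, μ(155) = 1, μ(157) = -1, μ(158) = 1, μ(159) = 1, μ(161) = 1, μ(163) = -1, μ(165) = -1, μ(166) = 1, μ(167) = -1, μ(170) = -1, μ(173) = -1, μ(174) = -1, μ(177) = 1, μ(178) = 1, with μ = 0 on non-squarefree integers. Summing μ(k)/k for k where μ(k) ≠ 0 gives 125709062959160573557671617219832045395728751290214311430782016431/166589903787325219380851695350896256250980509594874862046961683989710 ≈ 0.0008. (PNT ⟺ this sum → 0 as n → ∞.)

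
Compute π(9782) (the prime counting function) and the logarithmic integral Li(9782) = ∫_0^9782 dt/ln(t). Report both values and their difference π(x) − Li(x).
π(9782) = 1206;  Li(9782) ≈ 1222.44;  π(x) − Li(x) ≈ -16.44.

Direct count of primes ≤ 9782 gives π(9782) = 1206. Numerical evaluation of the logarithmic integral gives Li(9782) ≈ 1222.44. The difference π(x) − Li(x) ≈ -16.44 is typically negative for small/moderate x (Li(x) overestimates), though Littlewood's theorem shows this sign changes infinitely often.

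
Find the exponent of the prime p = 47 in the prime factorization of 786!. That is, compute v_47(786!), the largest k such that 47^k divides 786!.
v_47(786!) = 16

Legendre's formula: v_p(n!) = Σ_{k ≥ 1} ⌊n / p^k⌋. For p = 47, n = 786, the terms are:
  ⌊786/47^1⌋ = ⌊786/47⌋ = 16
(the next term ⌊786/47^2⌋ = 0, terminating the sum). Summing: v_47(786!) = 16 = 16.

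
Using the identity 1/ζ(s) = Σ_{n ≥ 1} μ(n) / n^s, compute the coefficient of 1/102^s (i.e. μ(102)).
μ(102) = -1

Factor n = 102 = 2 · 3 · 17. μ(n) = 0 if any exponent ≥ 2 (not squarefree); otherwise μ(n) = (−1)^{ω(n)} where ω(n) is the number of distinct prime factors. Applying: μ(102) = -1.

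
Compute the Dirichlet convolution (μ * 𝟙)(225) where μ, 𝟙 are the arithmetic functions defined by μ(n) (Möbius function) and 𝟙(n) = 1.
(μ * 𝟙)(225) = 0

Divisors of 225: [1, 3, 5, 9, 15, 25, 45, 75, 225]. For each d | 225:
  d = 1: μ(1) · 𝟙(225/1) = 1 · 1 = 1
  d = 3: μ(3) · 𝟙(225/3) = -1 · 1 = -1
  d = 5: μ(5) · 𝟙(225/5) = -1 · 1 = -1
  d = 9: μ(9) · 𝟙(225/9) = 0 · 1 = 0
  d = 15: μ(15) · 𝟙(225/15) = 1 · 1 = 1
  d = 25: μ(25) · 𝟙(225/25) = 0 · 1 = 0
  d = 45: μ(45) · 𝟙(225/45) = 0 · 1 = 0
  d = 75: μ(75) · 𝟙(225/75) = 0 · 1 = 0
  d = 225: μ(225) · 𝟙(225/225) = 0 · 1 = 0
Summing: (μ * 𝟙)(225) = 1 + -1 + -1 + 0 + 1 + 0 + 0 + 0 + 0 = 0.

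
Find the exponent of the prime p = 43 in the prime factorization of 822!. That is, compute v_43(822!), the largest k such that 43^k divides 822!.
v_43(822!) = 19

Legendre's formula: v_p(n!) = Σ_{k ≥ 1} ⌊n / p^k⌋. For p = 43, n = 822, the terms are:
  ⌊822/43^1⌋ = ⌊822/43⌋ = 19
(the next term ⌊822/43^2⌋ = 0, terminating the sum). Summing: v_43(822!) = 19 = 19.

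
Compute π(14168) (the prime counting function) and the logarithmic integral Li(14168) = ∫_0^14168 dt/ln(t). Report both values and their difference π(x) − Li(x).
π(14168) = 1667;  Li(14168) ≈ 1689.85;  π(x) − Li(x) ≈ -22.85.

Direct count of primes ≤ 14168 gives π(14168) = 1667. Numerical evaluation of the logarithmic integral gives Li(14168) ≈ 1689.85. The difference π(x) − Li(x) ≈ -22.85 is typically negative for small/moderate x (Li(x) overestimates), though Littlewood's theorem shows this sign changes infinitely often.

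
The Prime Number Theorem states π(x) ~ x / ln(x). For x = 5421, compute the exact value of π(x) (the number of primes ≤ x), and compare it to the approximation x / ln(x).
π(5421) = 716;  x/ln(x) ≈ 630.49;  relative error ≈ 11.94%.

Directly count primes up to 5421: π(5421) = 716. The PNT approximation gives 5421/ln(5421) ≈ 5421/8.59804 ≈ 630.49. Relative error (π(x) − x/ln(x)) / π(x) ≈ 11.94%; the approximation is known to undercount slightly (Li(x) is a better estimate).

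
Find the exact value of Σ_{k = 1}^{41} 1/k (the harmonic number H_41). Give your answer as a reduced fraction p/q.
H_41 = 85691034670497533/19914562703599200

Direct summation: H_41 = 1 + 1/2 + ... + 1/41. The least common denominator is lcm(1, ..., 41) = 219060189739591200; over this denominator the numerator is 219060189739591200 + 109530094869795600 + 73020063246530400 + 54765047434897800 + 43812037947918240 + 36510031623265200 + 31294312819941600 + 27382523717448900 + 24340021082176800 + 21906018973959120 + 19914562703599200 + 18255015811632600 + 16850783826122400 + 15647156409970800 + 14604012649306080 + 13691261858724450 + 12885893514093600 + 12170010541088400 + 11529483670504800 + 10953009486979560 + 10431437606647200 + 9957281351799600 + 9524356075634400 + 9127507905816300 + 8762407589583648 + 8425391913061200 + 8113340360725600 + 7823578204985400 + 7553799646192800 + 7302006324653040 + 7066457733535200 + 6845630929362225 + 6638187567866400 + 6442946757046800 + 6258862563988320 + 6085005270544200 + 5920545668637600 + 5764741835252400 + 5616927942040800 + 5476504743489780 + 5342931457063200 = 942601381375472863, so H_41 = 942601381375472863/219060189739591200; reducing by gcd(942601381375472863, 219060189739591200) = 11 gives 85691034670497533/19914562703599200 ≈ 4.30293. (The PNT-adjacent estimate ln(41) + γ ≈ 4.29079 matches within O(1/n).)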